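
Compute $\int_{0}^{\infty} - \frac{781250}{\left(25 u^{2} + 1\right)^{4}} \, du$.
$- \frac{390625 \pi}{16}$

Start from the standard arctangent integral
$$J(a) = \int_{0}^{\infty} - \frac{2}{a^{2} + u^{2}} \, du = - \frac{\pi}{a}.$$

Differentiating under the integral sign with respect to $a$,
$$\frac{dJ}{da} = \int_{0}^{\infty} \frac{4 a}{\left(a^{2} + u^{2}\right)^{2}} \, du = \frac{\pi}{a^{2}},$$
so $\int_{0}^{\infty} - \frac{2}{\left(a^{2} + u^{2}\right)^{2}} \, du = - \frac{\pi}{2 a^{3}}$.

Repeating — each differentiation of $1/(u^2+a^2)^j$ produces $-2ja/(u^2+a^2)^{j+1}$ — and dividing through by $-2ja$ at each step yields, after $3$ differentiations in total,
$$\int_{0}^{\infty} - \frac{2}{\left(a^{2} + u^{2}\right)^{4}} \, du = - \frac{5 \pi}{16 a^{7}}.$$

Setting $a = \frac{1}{5}$:
$$I = - \frac{390625 \pi}{16}.$$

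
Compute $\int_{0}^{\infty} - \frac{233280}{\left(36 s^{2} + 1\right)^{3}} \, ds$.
$- 7290 \pi$

Start from the standard arctangent integral
$$J(a) = \int_{0}^{\infty} - \frac{5}{a^{2} + s^{2}} \, ds = - \frac{5 \pi}{2 a}.$$

Differentiating under the integral sign with respect to $a$,
$$\frac{dJ}{da} = \int_{0}^{\infty} \frac{10 a}{\left(a^{2} + s^{2}\right)^{2}} \, ds = \frac{5 \pi}{2 a^{2}},$$
so $\int_{0}^{\infty} - \frac{5}{\left(a^{2} + s^{2}\right)^{2}} \, ds = - \frac{5 \pi}{4 a^{3}}$.

Repeating — each differentiation of $1/(s^2+a^2)^j$ produces $-2ja/(s^2+a^2)^{j+1}$ — and dividing through by $-2ja$ at each step yields, after $2$ differentiations in total,
$$\int_{0}^{\infty} - \frac{5}{\left(a^{2} + s^{2}\right)^{3}} \, ds = - \frac{15 \pi}{16 a^{5}}.$$

Setting $a = \frac{1}{6}$:
$$I = - 7290 \pi.$$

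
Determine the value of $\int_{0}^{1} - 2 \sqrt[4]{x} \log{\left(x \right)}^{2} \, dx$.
$- \frac{256}{125}$

Begin with the known integral
$$J(a) = \int_{0}^{1} - 2 x^{a} \, dx = - \frac{2}{a + 1}.$$

Differentiating under the integral sign brings down a factor of $\ln x$:
$$\frac{dJ}{da} = \int_{0}^{1} - 2 x^{a} \log{\left(x \right)} \, dx = \frac{2}{\left(a + 1\right)^{2}}.$$

Repeating twice in total — each differentiation brings down another $\ln x$ — gives
$$\frac{d^{2}J}{da^{2}} = \int_{0}^{1} - 2 x^{a} \log{\left(x \right)}^{2} \, dx = - \frac{4}{\left(a + 1\right)^{3}},$$
and the integrand here is exactly the target integrand, so $I = - \frac{4}{\left(a + 1\right)^{3}}$.

Setting $a = \frac{1}{4}$:
$$I = - \frac{256}{125}.$$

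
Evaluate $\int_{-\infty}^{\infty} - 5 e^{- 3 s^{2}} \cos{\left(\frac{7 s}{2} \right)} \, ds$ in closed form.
$- \frac{5 \sqrt{3} \sqrt{\pi}}{3 e^{\frac{49}{48}}}$

Define $I(b) = \int_{-\infty}^{\infty} - 5 e^{- 3 s^{2}} \cos{\left(b s \right)} \, ds$.

Differentiating under the integral sign,
$$I'(b) = \int_{-\infty}^{\infty} 5 s e^{- 3 s^{2}} \sin{\left(b s \right)} \, ds.$$

Integrate $\int_{-\infty}^{\infty} s \sin(b s)\, e^{- 3 s^{2}}\, ds$ by parts with $u = \sin(b s)$ and $dv = s\, e^{- 3 s^{2}}\, ds$, giving $v = - \frac{e^{- 3 s^{2}}}{6}$. The boundary term vanishes and
$$\int_{-\infty}^{\infty} s \sin(b s)\, e^{- 3 s^{2}}\, ds = \frac{b}{6} \int_{-\infty}^{\infty} \cos(b s)\, e^{- 3 s^{2}}\, ds,$$
so $I'(b) = - \frac{b}{6}\, I(b)$.

This is a separable first-order ODE; solving with the initial condition $I(0) = \int_{-\infty}^{\infty} - 5 e^{- 3 s^{2}}\,ds = - \frac{5 \sqrt{3} \sqrt{\pi}}{3}$ gives
$$I(b) = - \frac{5 \sqrt{3} \sqrt{\pi} e^{- \frac{b^{2}}{12}}}{3}.$$

Setting $b = \frac{7}{2}$:
$$I = - \frac{5 \sqrt{3} \sqrt{\pi}}{3 e^{\frac{49}{48}}}.$$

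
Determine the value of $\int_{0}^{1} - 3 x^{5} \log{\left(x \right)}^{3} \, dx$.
$\frac{1}{72}$

Start from the elementary integral
$$J(a) = \int_{0}^{1} - 3 x^{a} \, dx = - \frac{3}{a + 1}.$$

Differentiating under the integral sign brings down a factor of $\ln x$:
$$\frac{dJ}{da} = \int_{0}^{1} - 3 x^{a} \log{\left(x \right)} \, dx = \frac{3}{\left(a + 1\right)^{2}}.$$

Repeating $3$ times in total — each differentiation brings down another $\ln x$ — gives
$$\frac{d^{3}J}{da^{3}} = \int_{0}^{1} - 3 x^{a} \log{\left(x \right)}^{3} \, dx = \frac{18}{\left(a + 1\right)^{4}},$$
and the integrand here is exactly the target integrand, so $I = \frac{18}{\left(a + 1\right)^{4}}$.

Setting $a = 5$:
$$I = \frac{1}{72}.$$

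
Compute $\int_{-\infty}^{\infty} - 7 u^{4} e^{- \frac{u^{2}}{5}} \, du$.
$- \frac{525 \sqrt{5} \sqrt{\pi}}{4}$

Begin with the known integral
$$J(a) = \int_{-\infty}^{\infty} - 7 e^{- a u^{2}} \, du = - \frac{7 \sqrt{\pi}}{\sqrt{a}}.$$

Differentiating under the integral sign brings down a factor of $(-u^2)$:
$$\frac{dJ}{da} = \int_{-\infty}^{\infty} 7 u^{2} e^{- a u^{2}} \, du = \frac{7 \sqrt{\pi}}{2 a^{\frac{3}{2}}}.$$

Repeating twice in total — each differentiation brings down another $(-u^2)$ — gives
$$\frac{d^{2}J}{da^{2}} = \int_{-\infty}^{\infty} - 7 u^{4} e^{- a u^{2}} \, du = - \frac{21 \sqrt{\pi}}{4 a^{\frac{5}{2}}},$$
and the integrand here is exactly the target integrand, so $I = - \frac{21 \sqrt{\pi}}{4 a^{\frac{5}{2}}}$.

Setting $a = \frac{1}{5}$:
$$I = - \frac{525 \sqrt{5} \sqrt{\pi}}{4}.$$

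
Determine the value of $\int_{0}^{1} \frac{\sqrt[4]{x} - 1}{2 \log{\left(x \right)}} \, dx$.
$- \log{\left(2 \right)} + \frac{\log{\left(5 \right)}}{2}$

Introduce a parameter $a$ in the exponent: let $I(a) = \int_{0}^{1} \frac{x^{a} - 1}{2 \log{\left(x \right)}} \, dx$.

Since $\dfrac{\partial}{\partial a}\,x^{a} = x^{a} \ln x$, the $\ln x$ in the denominator cancels and
$$\frac{dI}{da} = \int_{0}^{1} \frac{1}{2} x^{a} \, dx = \frac{1}{2} \left[\frac{x^{a+1}}{a+1}\right]_0^1 = \frac{1}{2 \left(a + 1\right)}.$$

Integrating with respect to $a$ gives $I(a) = \frac{\log{\left(a + 1 \right)}}{2} + C$.

At $a = 0$ the integrand is identically $0$, so $I(0) = 0$. The closed form gives $0$, hence $C = 0$.

Setting $a = \frac{1}{4}$:
$$I = - \log{\left(2 \right)} + \frac{\log{\left(5 \right)}}{2}.$$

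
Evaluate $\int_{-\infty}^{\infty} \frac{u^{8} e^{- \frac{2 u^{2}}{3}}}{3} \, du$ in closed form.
$\frac{2835 \sqrt{6} \sqrt{\pi}}{512}$

Consider the simpler parametrised integral
$$J(a) = \int_{-\infty}^{\infty} \frac{e^{- a u^{2}}}{3} \, du = \frac{\sqrt{\pi}}{3 \sqrt{a}}.$$

Differentiating under the integral sign brings down a factor of $(-u^2)$:
$$\frac{dJ}{da} = \int_{-\infty}^{\infty} - \frac{u^{2} e^{- a u^{2}}}{3} \, du = - \frac{\sqrt{\pi}}{6 a^{\frac{3}{2}}}.$$

Repeating $4$ times in total — each differentiation brings down another $(-u^2)$ — gives
$$\frac{d^{4}J}{da^{4}} = \int_{-\infty}^{\infty} \frac{u^{8} e^{- a u^{2}}}{3} \, du = \frac{35 \sqrt{\pi}}{16 a^{\frac{9}{2}}},$$
and the integrand here is exactly the target integrand, so $I = \frac{35 \sqrt{\pi}}{16 a^{\frac{9}{2}}}$.

Setting $a = \frac{2}{3}$:
$$I = \frac{2835 \sqrt{6} \sqrt{\pi}}{512}.$$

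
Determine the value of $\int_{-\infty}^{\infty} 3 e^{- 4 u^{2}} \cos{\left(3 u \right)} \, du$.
$\frac{3 \sqrt{\pi}}{2 e^{\frac{9}{16}}}$

Treat the cosine frequency as a parameter and define $I(b) = \int_{-\infty}^{\infty} 3 e^{- 4 u^{2}} \cos{\left(b u \right)} \, du$.

Differentiating under the integral sign,
$$I'(b) = \int_{-\infty}^{\infty} - 3 u e^{- 4 u^{2}} \sin{\left(b u \right)} \, du.$$

Integrate $\int_{-\infty}^{\infty} u \sin(b u)\, e^{- 4 u^{2}}\, du$ by parts with $w = \sin(b u)$ and $dv = u\, e^{- 4 u^{2}}\, du$, giving $v = - \frac{e^{- 4 u^{2}}}{8}$. The boundary term vanishes and
$$\int_{-\infty}^{\infty} u \sin(b u)\, e^{- 4 u^{2}}\, du = \frac{b}{8} \int_{-\infty}^{\infty} \cos(b u)\, e^{- 4 u^{2}}\, du,$$
so $I'(b) = - \frac{b}{8}\, I(b)$.

This is a separable first-order ODE; solving with the initial condition $I(0) = \int_{-\infty}^{\infty} 3 e^{- 4 u^{2}}\,du = \frac{3 \sqrt{\pi}}{2}$ gives
$$I(b) = \frac{3 \sqrt{\pi} e^{- \frac{b^{2}}{16}}}{2}.$$

Setting $b = 3$:
$$I = \frac{3 \sqrt{\pi}}{2 e^{\frac{9}{16}}}.$$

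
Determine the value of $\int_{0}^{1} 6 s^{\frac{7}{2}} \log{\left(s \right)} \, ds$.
$- \frac{8}{27}$

Begin with the known integral
$$J(a) = \int_{0}^{1} 6 s^{a} \, ds = \frac{6}{a + 1}.$$

Differentiating under the integral sign brings down a factor of $\ln s$:
$$\frac{dJ}{da} = \int_{0}^{1} 6 s^{a} \log{\left(s \right)} \, ds = - \frac{6}{\left(a + 1\right)^{2}}.$$

The integral on the left is $I$, so $I = - \frac{6}{\left(a + 1\right)^{2}}$.

Setting $a = \frac{7}{2}$:
$$I = - \frac{8}{27}.$$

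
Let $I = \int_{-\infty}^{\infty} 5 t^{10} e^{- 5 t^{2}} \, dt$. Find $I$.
$\frac{189 \sqrt{5} \sqrt{\pi}}{20000}$

Begin with the known integral
$$J(a) = \int_{-\infty}^{\infty} 5 e^{- a t^{2}} \, dt = \frac{5 \sqrt{\pi}}{\sqrt{a}}.$$

Differentiating under the integral sign brings down a factor of $(-t^2)$:
$$\frac{dJ}{da} = \int_{-\infty}^{\infty} - 5 t^{2} e^{- a t^{2}} \, dt = - \frac{5 \sqrt{\pi}}{2 a^{\frac{3}{2}}}.$$

Repeating $5$ times in total — each differentiation brings down another $(-t^2)$ — gives
$$\frac{d^{5}J}{da^{5}} = \int_{-\infty}^{\infty} - 5 t^{10} e^{- a t^{2}} \, dt = - \frac{4725 \sqrt{\pi}}{32 a^{\frac{11}{2}}},$$
and the integrand here is $(-1)^{5}$ times the target integrand, so $I = (-1)^{5}\,\frac{d^{5}J}{da^{5}} = \frac{4725 \sqrt{\pi}}{32 a^{\frac{11}{2}}}$.

Setting $a = 5$:
$$I = \frac{189 \sqrt{5} \sqrt{\pi}}{20000}.$$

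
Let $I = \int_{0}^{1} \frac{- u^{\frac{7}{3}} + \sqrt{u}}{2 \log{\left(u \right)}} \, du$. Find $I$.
$\log{\left(\frac{3 \sqrt{5}}{10} \right)}$

Introduce a parameter $a$ in the exponent: let $I(a) = \int_{0}^{1} \frac{- u^{\frac{7}{3}} + u^{a}}{2 \log{\left(u \right)}} \, du$.

Since $\dfrac{\partial}{\partial a}\,u^{a} = u^{a} \ln u$, the $\ln u$ in the denominator cancels and
$$\frac{dI}{da} = \int_{0}^{1} \frac{1}{2} u^{a} \, du = \frac{1}{2} \left[\frac{u^{a+1}}{a+1}\right]_0^1 = \frac{1}{2 \left(a + 1\right)}.$$

Integrating with respect to $a$ gives $I(a) = \log{\left(\frac{\sqrt{30} \sqrt{a + 1}}{10} \right)} + C$.

At $a = \frac{7}{3}$ the integrand is identically $0$, so $I(\frac{7}{3}) = 0$. The closed form gives $0$, hence $C = 0$.

Setting $a = \frac{1}{2}$:
$$I = \log{\left(\frac{3 \sqrt{5}}{10} \right)}.$$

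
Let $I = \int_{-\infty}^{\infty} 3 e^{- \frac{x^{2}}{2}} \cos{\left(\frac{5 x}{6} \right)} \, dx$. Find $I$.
$\frac{3 \sqrt{2} \sqrt{\pi}}{e^{\frac{25}{72}}}$

Let $b$ denote the cosine frequency and define $I(b) = \int_{-\infty}^{\infty} 3 e^{- \frac{x^{2}}{2}} \cos{\left(b x \right)} \, dx$.

Differentiating under the integral sign,
$$I'(b) = \int_{-\infty}^{\infty} - 3 x e^{- \frac{x^{2}}{2}} \sin{\left(b x \right)} \, dx.$$

Integrate $\int_{-\infty}^{\infty} x \sin(b x)\, e^{- \frac{x^{2}}{2}}\, dx$ by parts with $u = \sin(b x)$ and $dv = x\, e^{- \frac{x^{2}}{2}}\, dx$, giving $v = - e^{- \frac{x^{2}}{2}}$. The boundary term vanishes and
$$\int_{-\infty}^{\infty} x \sin(b x)\, e^{- \frac{x^{2}}{2}}\, dx = b \int_{-\infty}^{\infty} \cos(b x)\, e^{- \frac{x^{2}}{2}}\, dx,$$
so $I'(b) = - b\, I(b)$.

This is a separable first-order ODE; solving with the initial condition $I(0) = \int_{-\infty}^{\infty} 3 e^{- \frac{x^{2}}{2}}\,dx = 3 \sqrt{2} \sqrt{\pi}$ gives
$$I(b) = 3 \sqrt{2} \sqrt{\pi} e^{- \frac{b^{2}}{2}}.$$

Setting $b = \frac{5}{6}$:
$$I = \frac{3 \sqrt{2} \sqrt{\pi}}{e^{\frac{25}{72}}}.$$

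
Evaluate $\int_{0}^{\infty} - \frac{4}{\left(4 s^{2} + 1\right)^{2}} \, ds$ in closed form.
$- \frac{\pi}{2}$

Begin with the known result
$$J(a) = \int_{0}^{\infty} - \frac{1}{4 \left(a^{2} + s^{2}\right)} \, ds = - \frac{\pi}{8 a}.$$

Differentiating under the integral sign with respect to $a$,
$$\frac{dJ}{da} = \int_{0}^{\infty} \frac{a}{2 \left(a^{2} + s^{2}\right)^{2}} \, ds = \frac{\pi}{8 a^{2}},$$
so $\int_{0}^{\infty} - \frac{1}{4 \left(a^{2} + s^{2}\right)^{2}} \, ds = - \frac{\pi}{16 a^{3}}$.

Setting $a = \frac{1}{2}$:
$$I = - \frac{\pi}{2}.$$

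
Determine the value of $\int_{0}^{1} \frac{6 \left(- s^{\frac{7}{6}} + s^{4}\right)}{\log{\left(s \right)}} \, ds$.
$\log{\left(\frac{729000000}{4826809} \right)}$

Replace the exponent $\frac{7}{6}$ by a parameter $a$: let $I(a) = \int_{0}^{1} \frac{6 \left(s^{4} - s^{a}\right)}{\log{\left(s \right)}} \, ds$.

Since $\dfrac{\partial}{\partial a}\,s^{a} = s^{a} \ln s$, the $\ln s$ in the denominator cancels and
$$\frac{dI}{da} = \int_{0}^{1} -6 s^{a} \, ds = -6 \left[\frac{s^{a+1}}{a+1}\right]_0^1 = - \frac{6}{a + 1}.$$

Integrating with respect to $a$ gives $I(a) = \log{\left(\frac{15625}{\left(a + 1\right)^{6}} \right)} + C$.

At $a = 4$ the integrand is identically $0$, so $I(4) = 0$. The closed form gives $0$, hence $C = 0$.

Setting $a = \frac{7}{6}$:
$$I = \log{\left(\frac{729000000}{4826809} \right)}.$$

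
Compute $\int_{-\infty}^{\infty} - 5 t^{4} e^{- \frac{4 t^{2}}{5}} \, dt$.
$- \frac{375 \sqrt{5} \sqrt{\pi}}{128}$

Start from the elementary integral
$$J(a) = \int_{-\infty}^{\infty} - 5 e^{- a t^{2}} \, dt = - \frac{5 \sqrt{\pi}}{\sqrt{a}}.$$

Differentiating under the integral sign brings down a factor of $(-t^2)$:
$$\frac{dJ}{da} = \int_{-\infty}^{\infty} 5 t^{2} e^{- a t^{2}} \, dt = \frac{5 \sqrt{\pi}}{2 a^{\frac{3}{2}}}.$$

Repeating twice in total — each differentiation brings down another $(-t^2)$ — gives
$$\frac{d^{2}J}{da^{2}} = \int_{-\infty}^{\infty} - 5 t^{4} e^{- a t^{2}} \, dt = - \frac{15 \sqrt{\pi}}{4 a^{\frac{5}{2}}},$$
and the integrand here is exactly the target integrand, so $I = - \frac{15 \sqrt{\pi}}{4 a^{\frac{5}{2}}}$.

Setting $a = \frac{4}{5}$:
$$I = - \frac{375 \sqrt{5} \sqrt{\pi}}{128}.$$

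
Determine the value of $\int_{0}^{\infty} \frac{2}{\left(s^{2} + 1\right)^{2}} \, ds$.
$\frac{\pi}{2}$

Recall the elementary integral
$$J(a) = \int_{0}^{\infty} \frac{2}{a^{2} + s^{2}} \, ds = \frac{\pi}{a}.$$

Differentiating under the integral sign with respect to $a$,
$$\frac{dJ}{da} = \int_{0}^{\infty} - \frac{4 a}{\left(a^{2} + s^{2}\right)^{2}} \, ds = - \frac{\pi}{a^{2}},$$
so $\int_{0}^{\infty} \frac{2}{\left(a^{2} + s^{2}\right)^{2}} \, ds = \frac{\pi}{2 a^{3}}$.

Setting $a = 1$:
$$I = \frac{\pi}{2}.$$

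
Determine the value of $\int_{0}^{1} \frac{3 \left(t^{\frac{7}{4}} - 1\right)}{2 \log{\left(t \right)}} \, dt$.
$\log{\left(\frac{11 \sqrt{11}}{8} \right)}$

Introduce a parameter $a$ in the exponent: let $I(a) = \int_{0}^{1} \frac{3 \left(t^{a} - 1\right)}{2 \log{\left(t \right)}} \, dt$.

Since $\dfrac{\partial}{\partial a}\,t^{a} = t^{a} \ln t$, the $\ln t$ in the denominator cancels and
$$\frac{dI}{da} = \int_{0}^{1} \frac{3}{2} t^{a} \, dt = \frac{3}{2} \left[\frac{t^{a+1}}{a+1}\right]_0^1 = \frac{3}{2 \left(a + 1\right)}.$$

Integrating with respect to $a$ gives $I(a) = \frac{3 \log{\left(a + 1 \right)}}{2} + C$.

At $a = 0$ the integrand is identically $0$, so $I(0) = 0$. The closed form gives $0$, hence $C = 0$.

Setting $a = \frac{7}{4}$:
$$I = \log{\left(\frac{11 \sqrt{11}}{8} \right)}.$$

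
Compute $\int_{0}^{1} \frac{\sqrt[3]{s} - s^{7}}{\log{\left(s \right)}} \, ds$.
$- \log{\left(6 \right)}$

Replace the exponent $\frac{1}{3}$ by a parameter $a$: let $I(a) = \int_{0}^{1} \frac{- s^{7} + s^{a}}{\log{\left(s \right)}} \, ds$.

Since $\dfrac{\partial}{\partial a}\,s^{a} = s^{a} \ln s$, the $\ln s$ in the denominator cancels and
$$\frac{dI}{da} = \int_{0}^{1} s^{a} \, ds = \left[\frac{s^{a+1}}{a+1}\right]_0^1 = \frac{1}{a + 1}.$$

Integrating with respect to $a$ gives $I(a) = \log{\left(\frac{a}{8} + \frac{1}{8} \right)} + C$.

At $a = 7$ the integrand is identically $0$, so $I(7) = 0$. The closed form gives $0$, hence $C = 0$.

Setting $a = \frac{1}{3}$:
$$I = - \log{\left(6 \right)}.$$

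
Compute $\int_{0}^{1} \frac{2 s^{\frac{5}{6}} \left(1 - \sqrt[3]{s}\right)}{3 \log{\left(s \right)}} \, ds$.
$- \frac{2 \log{\left(13 \right)}}{3} + \frac{2 \log{\left(11 \right)}}{3}$

Replace the exponent $\frac{5}{6}$ by a parameter $a$: let $I(a) = \int_{0}^{1} \frac{2 \left(- s^{\frac{7}{6}} + s^{a}\right)}{3 \log{\left(s \right)}} \, ds$.

Since $\dfrac{\partial}{\partial a}\,s^{a} = s^{a} \ln s$, the $\ln s$ in the denominator cancels and
$$\frac{dI}{da} = \int_{0}^{1} \frac{2}{3} s^{a} \, ds = \frac{2}{3} \left[\frac{s^{a+1}}{a+1}\right]_0^1 = \frac{2}{3 \left(a + 1\right)}.$$

Integrating with respect to $a$ gives $I(a) = \log{\left(\frac{\sqrt[3]{13} \cdot 6^{\frac{2}{3}} \left(a + 1\right)^{\frac{2}{3}}}{13} \right)} + C$.

At $a = \frac{7}{6}$ the integrand is identically $0$, so $I(\frac{7}{6}) = 0$. The closed form gives $0$, hence $C = 0$.

Setting $a = \frac{5}{6}$:
$$I = - \frac{2 \log{\left(13 \right)}}{3} + \frac{2 \log{\left(11 \right)}}{3}.$$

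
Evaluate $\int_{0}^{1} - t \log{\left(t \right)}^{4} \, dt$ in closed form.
$- \frac{3}{4}$

Consider the simpler parametrised integral
$$J(a) = \int_{0}^{1} - t^{a} \, dt = - \frac{1}{a + 1}.$$

Differentiating under the integral sign brings down a factor of $\ln t$:
$$\frac{dJ}{da} = \int_{0}^{1} - t^{a} \log{\left(t \right)} \, dt = \frac{1}{\left(a + 1\right)^{2}}.$$

Repeating $4$ times in total — each differentiation brings down another $\ln t$ — gives
$$\frac{d^{4}J}{da^{4}} = \int_{0}^{1} - t^{a} \log{\left(t \right)}^{4} \, dt = - \frac{24}{\left(a + 1\right)^{5}},$$
and the integrand here is exactly the target integrand, so $I = - \frac{24}{\left(a + 1\right)^{5}}$.

Setting $a = 1$:
$$I = - \frac{3}{4}.$$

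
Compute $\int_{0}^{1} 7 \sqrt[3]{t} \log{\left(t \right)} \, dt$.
$- \frac{63}{16}$

Start from the elementary integral
$$J(a) = \int_{0}^{1} 7 t^{a} \, dt = \frac{7}{a + 1}.$$

Differentiating under the integral sign brings down a factor of $\ln t$:
$$\frac{dJ}{da} = \int_{0}^{1} 7 t^{a} \log{\left(t \right)} \, dt = - \frac{7}{\left(a + 1\right)^{2}}.$$

The integral on the left is $I$, so $I = - \frac{7}{\left(a + 1\right)^{2}}$.

Setting $a = \frac{1}{3}$:
$$I = - \frac{63}{16}.$$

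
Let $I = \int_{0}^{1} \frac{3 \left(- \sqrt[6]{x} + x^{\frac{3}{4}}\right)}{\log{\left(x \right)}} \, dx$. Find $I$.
$- \log{\left(\frac{8}{27} \right)}$

Introduce a parameter $a$ in the exponent: let $I(a) = \int_{0}^{1} \frac{3 \left(x^{\frac{3}{4}} - x^{a}\right)}{\log{\left(x \right)}} \, dx$.

Since $\dfrac{\partial}{\partial a}\,x^{a} = x^{a} \ln x$, the $\ln x$ in the denominator cancels and
$$\frac{dI}{da} = \int_{0}^{1} -3 x^{a} \, dx = -3 \left[\frac{x^{a+1}}{a+1}\right]_0^1 = - \frac{3}{a + 1}.$$

Integrating with respect to $a$ gives $I(a) = - \log{\left(\frac{64 \left(a + 1\right)^{3}}{343} \right)} + C$.

At $a = \frac{3}{4}$ the integrand is identically $0$, so $I(\frac{3}{4}) = 0$. The closed form gives $0$, hence $C = 0$.

Setting $a = \frac{1}{6}$:
$$I = - \log{\left(\frac{8}{27} \right)}.$$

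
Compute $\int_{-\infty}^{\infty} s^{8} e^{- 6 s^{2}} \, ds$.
$\frac{35 \sqrt{6} \sqrt{\pi}}{41472}$

Start from the elementary integral
$$J(a) = \int_{-\infty}^{\infty} e^{- a s^{2}} \, ds = \frac{\sqrt{\pi}}{\sqrt{a}}.$$

Differentiating under the integral sign brings down a factor of $(-s^2)$:
$$\frac{dJ}{da} = \int_{-\infty}^{\infty} - s^{2} e^{- a s^{2}} \, ds = - \frac{\sqrt{\pi}}{2 a^{\frac{3}{2}}}.$$

Repeating $4$ times in total — each differentiation brings down another $(-s^2)$ — gives
$$\frac{d^{4}J}{da^{4}} = \int_{-\infty}^{\infty} s^{8} e^{- a s^{2}} \, ds = \frac{105 \sqrt{\pi}}{16 a^{\frac{9}{2}}},$$
and the integrand here is exactly the target integrand, so $I = \frac{105 \sqrt{\pi}}{16 a^{\frac{9}{2}}}$.

Setting $a = 6$:
$$I = \frac{35 \sqrt{6} \sqrt{\pi}}{41472}.$$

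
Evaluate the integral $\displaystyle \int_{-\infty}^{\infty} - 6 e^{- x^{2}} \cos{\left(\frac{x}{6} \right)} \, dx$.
$- \frac{6 \sqrt{\pi}}{e^{\frac{1}{144}}}$

Let $b$ denote the cosine frequency and define $I(b) = \int_{-\infty}^{\infty} - 6 e^{- x^{2}} \cos{\left(b x \right)} \, dx$.

Differentiating under the integral sign,
$$I'(b) = \int_{-\infty}^{\infty} 6 x e^{- x^{2}} \sin{\left(b x \right)} \, dx.$$

Integrate $\int_{-\infty}^{\infty} x \sin(b x)\, e^{- x^{2}}\, dx$ by parts with $u = \sin(b x)$ and $dv = x\, e^{- x^{2}}\, dx$, giving $v = - \frac{e^{- x^{2}}}{2}$. The boundary term vanishes and
$$\int_{-\infty}^{\infty} x \sin(b x)\, e^{- x^{2}}\, dx = \frac{b}{2} \int_{-\infty}^{\infty} \cos(b x)\, e^{- x^{2}}\, dx,$$
so $I'(b) = - \frac{b}{2}\, I(b)$.

This is a separable first-order ODE; solving with the initial condition $I(0) = \int_{-\infty}^{\infty} - 6 e^{- x^{2}}\,dx = - 6 \sqrt{\pi}$ gives
$$I(b) = - 6 \sqrt{\pi} e^{- \frac{b^{2}}{4}}.$$

Setting $b = \frac{1}{6}$:
$$I = - \frac{6 \sqrt{\pi}}{e^{\frac{1}{144}}}.$$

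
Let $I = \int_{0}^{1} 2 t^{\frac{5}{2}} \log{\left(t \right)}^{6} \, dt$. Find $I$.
$\frac{184320}{823543}$

Begin with the known integral
$$J(a) = \int_{0}^{1} 2 t^{a} \, dt = \frac{2}{a + 1}.$$

Differentiating under the integral sign brings down a factor of $\ln t$:
$$\frac{dJ}{da} = \int_{0}^{1} 2 t^{a} \log{\left(t \right)} \, dt = - \frac{2}{\left(a + 1\right)^{2}}.$$

Repeating $6$ times in total — each differentiation brings down another $\ln t$ — gives
$$\frac{d^{6}J}{da^{6}} = \int_{0}^{1} 2 t^{a} \log{\left(t \right)}^{6} \, dt = \frac{1440}{\left(a + 1\right)^{7}},$$
and the integrand here is exactly the target integrand, so $I = \frac{1440}{\left(a + 1\right)^{7}}$.

Setting $a = \frac{5}{2}$:
$$I = \frac{184320}{823543}.$$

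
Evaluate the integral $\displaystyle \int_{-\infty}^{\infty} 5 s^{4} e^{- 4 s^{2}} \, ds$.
$\frac{15 \sqrt{\pi}}{128}$

Consider the simpler parametrised integral
$$J(a) = \int_{-\infty}^{\infty} 5 e^{- a s^{2}} \, ds = \frac{5 \sqrt{\pi}}{\sqrt{a}}.$$

Differentiating under the integral sign brings down a factor of $(-s^2)$:
$$\frac{dJ}{da} = \int_{-\infty}^{\infty} - 5 s^{2} e^{- a s^{2}} \, ds = - \frac{5 \sqrt{\pi}}{2 a^{\frac{3}{2}}}.$$

Repeating twice in total — each differentiation brings down another $(-s^2)$ — gives
$$\frac{d^{2}J}{da^{2}} = \int_{-\infty}^{\infty} 5 s^{4} e^{- a s^{2}} \, ds = \frac{15 \sqrt{\pi}}{4 a^{\frac{5}{2}}},$$
and the integrand here is exactly the target integrand, so $I = \frac{15 \sqrt{\pi}}{4 a^{\frac{5}{2}}}$.

Setting $a = 4$:
$$I = \frac{15 \sqrt{\pi}}{128}.$$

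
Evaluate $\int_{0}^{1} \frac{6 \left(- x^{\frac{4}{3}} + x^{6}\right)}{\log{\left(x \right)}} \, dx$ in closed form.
$\log{\left(729 \right)}$

Replace the exponent $\frac{4}{3}$ by a parameter $a$: let $I(a) = \int_{0}^{1} \frac{6 \left(x^{6} - x^{a}\right)}{\log{\left(x \right)}} \, dx$.

Since $\dfrac{\partial}{\partial a}\,x^{a} = x^{a} \ln x$, the $\ln x$ in the denominator cancels and
$$\frac{dI}{da} = \int_{0}^{1} -6 x^{a} \, dx = -6 \left[\frac{x^{a+1}}{a+1}\right]_0^1 = - \frac{6}{a + 1}.$$

Integrating with respect to $a$ gives $I(a) = \log{\left(\frac{117649}{\left(a + 1\right)^{6}} \right)} + C$.

At $a = 6$ the integrand is identically $0$, so $I(6) = 0$. The closed form gives $0$, hence $C = 0$.

Setting $a = \frac{4}{3}$:
$$I = \log{\left(729 \right)}.$$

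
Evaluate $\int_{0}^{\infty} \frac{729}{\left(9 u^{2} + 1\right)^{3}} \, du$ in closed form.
$\frac{729 \pi}{16}$

Begin with the known result
$$J(a) = \int_{0}^{\infty} \frac{1}{a^{2} + u^{2}} \, du = \frac{\pi}{2 a}.$$

Differentiating under the integral sign with respect to $a$,
$$\frac{dJ}{da} = \int_{0}^{\infty} - \frac{2 a}{\left(a^{2} + u^{2}\right)^{2}} \, du = - \frac{\pi}{2 a^{2}},$$
so $\int_{0}^{\infty} \frac{1}{\left(a^{2} + u^{2}\right)^{2}} \, du = \frac{\pi}{4 a^{3}}$.

Repeating — each differentiation of $1/(u^2+a^2)^j$ produces $-2ja/(u^2+a^2)^{j+1}$ — and dividing through by $-2ja$ at each step yields, after $2$ differentiations in total,
$$\int_{0}^{\infty} \frac{1}{\left(a^{2} + u^{2}\right)^{3}} \, du = \frac{3 \pi}{16 a^{5}}.$$

Setting $a = \frac{1}{3}$:
$$I = \frac{729 \pi}{16}.$$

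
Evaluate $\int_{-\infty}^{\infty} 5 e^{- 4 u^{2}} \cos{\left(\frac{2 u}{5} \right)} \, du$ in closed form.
$\frac{5 \sqrt{\pi}}{2 e^{\frac{1}{100}}}$

Define $I(b) = \int_{-\infty}^{\infty} 5 e^{- 4 u^{2}} \cos{\left(b u \right)} \, du$.

Differentiating under the integral sign,
$$I'(b) = \int_{-\infty}^{\infty} - 5 u e^{- 4 u^{2}} \sin{\left(b u \right)} \, du.$$

Integrate $\int_{-\infty}^{\infty} u \sin(b u)\, e^{- 4 u^{2}}\, du$ by parts with $w = \sin(b u)$ and $dv = u\, e^{- 4 u^{2}}\, du$, giving $v = - \frac{e^{- 4 u^{2}}}{8}$. The boundary term vanishes and
$$\int_{-\infty}^{\infty} u \sin(b u)\, e^{- 4 u^{2}}\, du = \frac{b}{8} \int_{-\infty}^{\infty} \cos(b u)\, e^{- 4 u^{2}}\, du,$$
so $I'(b) = - \frac{b}{8}\, I(b)$.

This is a separable first-order ODE; solving with the initial condition $I(0) = \int_{-\infty}^{\infty} 5 e^{- 4 u^{2}}\,du = \frac{5 \sqrt{\pi}}{2}$ gives
$$I(b) = \frac{5 \sqrt{\pi} e^{- \frac{b^{2}}{16}}}{2}.$$

Setting $b = \frac{2}{5}$:
$$I = \frac{5 \sqrt{\pi}}{2 e^{\frac{1}{100}}}.$$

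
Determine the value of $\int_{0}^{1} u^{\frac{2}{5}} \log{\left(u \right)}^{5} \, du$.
$- \frac{1875000}{117649}$

Consider the simpler parametrised integral
$$J(a) = \int_{0}^{1} u^{a} \, du = \frac{1}{a + 1}.$$

Differentiating under the integral sign brings down a factor of $\ln u$:
$$\frac{dJ}{da} = \int_{0}^{1} u^{a} \log{\left(u \right)} \, du = - \frac{1}{\left(a + 1\right)^{2}}.$$

Repeating $5$ times in total — each differentiation brings down another $\ln u$ — gives
$$\frac{d^{5}J}{da^{5}} = \int_{0}^{1} u^{a} \log{\left(u \right)}^{5} \, du = - \frac{120}{\left(a + 1\right)^{6}},$$
and the integrand here is exactly the target integrand, so $I = - \frac{120}{\left(a + 1\right)^{6}}$.

Setting $a = \frac{2}{5}$:
$$I = - \frac{1875000}{117649}.$$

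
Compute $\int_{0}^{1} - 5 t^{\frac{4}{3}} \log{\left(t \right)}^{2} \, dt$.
$- \frac{270}{343}$

Consider the simpler parametrised integral
$$J(a) = \int_{0}^{1} - 5 t^{a} \, dt = - \frac{5}{a + 1}.$$

Differentiating under the integral sign brings down a factor of $\ln t$:
$$\frac{dJ}{da} = \int_{0}^{1} - 5 t^{a} \log{\left(t \right)} \, dt = \frac{5}{\left(a + 1\right)^{2}}.$$

Repeating twice in total — each differentiation brings down another $\ln t$ — gives
$$\frac{d^{2}J}{da^{2}} = \int_{0}^{1} - 5 t^{a} \log{\left(t \right)}^{2} \, dt = - \frac{10}{\left(a + 1\right)^{3}},$$
and the integrand here is exactly the target integrand, so $I = - \frac{10}{\left(a + 1\right)^{3}}$.

Setting $a = \frac{4}{3}$:
$$I = - \frac{270}{343}.$$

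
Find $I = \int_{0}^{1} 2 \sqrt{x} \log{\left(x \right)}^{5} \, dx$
$- \frac{5120}{243}$

Consider the simpler parametrised integral
$$J(a) = \int_{0}^{1} 2 x^{a} \, dx = \frac{2}{a + 1}.$$

Differentiating under the integral sign brings down a factor of $\ln x$:
$$\frac{dJ}{da} = \int_{0}^{1} 2 x^{a} \log{\left(x \right)} \, dx = - \frac{2}{\left(a + 1\right)^{2}}.$$

Repeating $5$ times in total — each differentiation brings down another $\ln x$ — gives
$$\frac{d^{5}J}{da^{5}} = \int_{0}^{1} 2 x^{a} \log{\left(x \right)}^{5} \, dx = - \frac{240}{\left(a + 1\right)^{6}},$$
and the integrand here is exactly the target integrand, so $I = - \frac{240}{\left(a + 1\right)^{6}}$.

Setting $a = \frac{1}{2}$:
$$I = - \frac{5120}{243}.$$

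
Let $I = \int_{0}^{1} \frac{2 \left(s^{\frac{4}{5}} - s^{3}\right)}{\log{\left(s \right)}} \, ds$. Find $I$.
$\log{\left(\frac{81}{400} \right)}$

Replace the exponent $\frac{4}{5}$ by a parameter $a$: let $I(a) = \int_{0}^{1} \frac{2 \left(- s^{3} + s^{a}\right)}{\log{\left(s \right)}} \, ds$.

Since $\dfrac{\partial}{\partial a}\,s^{a} = s^{a} \ln s$, the $\ln s$ in the denominator cancels and
$$\frac{dI}{da} = \int_{0}^{1} 2 s^{a} \, ds = 2 \left[\frac{s^{a+1}}{a+1}\right]_0^1 = \frac{2}{a + 1}.$$

Integrating with respect to $a$ gives $I(a) = \log{\left(\frac{\left(a + 1\right)^{2}}{16} \right)} + C$.

At $a = 3$ the integrand is identically $0$, so $I(3) = 0$. The closed form gives $0$, hence $C = 0$.

Setting $a = \frac{4}{5}$:
$$I = \log{\left(\frac{81}{400} \right)}.$$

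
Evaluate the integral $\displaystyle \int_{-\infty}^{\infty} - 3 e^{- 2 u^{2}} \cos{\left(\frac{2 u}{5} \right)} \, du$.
$- \frac{3 \sqrt{2} \sqrt{\pi}}{2 e^{\frac{1}{50}}}$

Let $b$ denote the cosine frequency and define $I(b) = \int_{-\infty}^{\infty} - 3 e^{- 2 u^{2}} \cos{\left(b u \right)} \, du$.

Differentiating under the integral sign,
$$I'(b) = \int_{-\infty}^{\infty} 3 u e^{- 2 u^{2}} \sin{\left(b u \right)} \, du.$$

Integrate $\int_{-\infty}^{\infty} u \sin(b u)\, e^{- 2 u^{2}}\, du$ by parts with $w = \sin(b u)$ and $dv = u\, e^{- 2 u^{2}}\, du$, giving $v = - \frac{e^{- 2 u^{2}}}{4}$. The boundary term vanishes and
$$\int_{-\infty}^{\infty} u \sin(b u)\, e^{- 2 u^{2}}\, du = \frac{b}{4} \int_{-\infty}^{\infty} \cos(b u)\, e^{- 2 u^{2}}\, du,$$
so $I'(b) = - \frac{b}{4}\, I(b)$.

This is a separable first-order ODE; solving with the initial condition $I(0) = \int_{-\infty}^{\infty} - 3 e^{- 2 u^{2}}\,du = - \frac{3 \sqrt{2} \sqrt{\pi}}{2}$ gives
$$I(b) = - \frac{3 \sqrt{2} \sqrt{\pi} e^{- \frac{b^{2}}{8}}}{2}.$$

Setting $b = \frac{2}{5}$:
$$I = - \frac{3 \sqrt{2} \sqrt{\pi}}{2 e^{\frac{1}{50}}}.$$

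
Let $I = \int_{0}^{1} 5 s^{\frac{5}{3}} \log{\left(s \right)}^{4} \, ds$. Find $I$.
$\frac{3645}{4096}$

Consider the simpler parametrised integral
$$J(a) = \int_{0}^{1} 5 s^{a} \, ds = \frac{5}{a + 1}.$$

Differentiating under the integral sign brings down a factor of $\ln s$:
$$\frac{dJ}{da} = \int_{0}^{1} 5 s^{a} \log{\left(s \right)} \, ds = - \frac{5}{\left(a + 1\right)^{2}}.$$

Repeating $4$ times in total — each differentiation brings down another $\ln s$ — gives
$$\frac{d^{4}J}{da^{4}} = \int_{0}^{1} 5 s^{a} \log{\left(s \right)}^{4} \, ds = \frac{120}{\left(a + 1\right)^{5}},$$
and the integrand here is exactly the target integrand, so $I = \frac{120}{\left(a + 1\right)^{5}}$.

Setting $a = \frac{5}{3}$:
$$I = \frac{3645}{4096}.$$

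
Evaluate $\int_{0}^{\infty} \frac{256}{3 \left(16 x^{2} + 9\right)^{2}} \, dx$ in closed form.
$\frac{16 \pi}{81}$

Begin with the known result
$$J(a) = \int_{0}^{\infty} \frac{1}{3 \left(a^{2} + x^{2}\right)} \, dx = \frac{\pi}{6 a}.$$

Differentiating under the integral sign with respect to $a$,
$$\frac{dJ}{da} = \int_{0}^{\infty} - \frac{2 a}{3 \left(a^{2} + x^{2}\right)^{2}} \, dx = - \frac{\pi}{6 a^{2}},$$
so $\int_{0}^{\infty} \frac{1}{3 \left(a^{2} + x^{2}\right)^{2}} \, dx = \frac{\pi}{12 a^{3}}$.

Setting $a = \frac{3}{4}$:
$$I = \frac{16 \pi}{81}.$$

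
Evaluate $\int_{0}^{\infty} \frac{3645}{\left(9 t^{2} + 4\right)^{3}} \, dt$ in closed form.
$\frac{3645 \pi}{512}$

Start from the standard arctangent integral
$$J(a) = \int_{0}^{\infty} \frac{5}{a^{2} + t^{2}} \, dt = \frac{5 \pi}{2 a}.$$

Differentiating under the integral sign with respect to $a$,
$$\frac{dJ}{da} = \int_{0}^{\infty} - \frac{10 a}{\left(a^{2} + t^{2}\right)^{2}} \, dt = - \frac{5 \pi}{2 a^{2}},$$
so $\int_{0}^{\infty} \frac{5}{\left(a^{2} + t^{2}\right)^{2}} \, dt = \frac{5 \pi}{4 a^{3}}$.

Repeating — each differentiation of $1/(t^2+a^2)^j$ produces $-2ja/(t^2+a^2)^{j+1}$ — and dividing through by $-2ja$ at each step yields, after $2$ differentiations in total,
$$\int_{0}^{\infty} \frac{5}{\left(a^{2} + t^{2}\right)^{3}} \, dt = \frac{15 \pi}{16 a^{5}}.$$

Setting $a = \frac{2}{3}$:
$$I = \frac{3645 \pi}{512}.$$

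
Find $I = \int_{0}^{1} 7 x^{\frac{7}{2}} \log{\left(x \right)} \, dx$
$- \frac{28}{81}$

Begin with the known integral
$$J(a) = \int_{0}^{1} 7 x^{a} \, dx = \frac{7}{a + 1}.$$

Differentiating under the integral sign brings down a factor of $\ln x$:
$$\frac{dJ}{da} = \int_{0}^{1} 7 x^{a} \log{\left(x \right)} \, dx = - \frac{7}{\left(a + 1\right)^{2}}.$$

The integral on the left is $I$, so $I = - \frac{7}{\left(a + 1\right)^{2}}$.

Setting $a = \frac{7}{2}$:
$$I = - \frac{28}{81}.$$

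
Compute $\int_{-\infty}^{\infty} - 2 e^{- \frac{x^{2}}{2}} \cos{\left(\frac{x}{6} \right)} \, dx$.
$- \frac{2 \sqrt{2} \sqrt{\pi}}{e^{\frac{1}{72}}}$

Define $I(b) = \int_{-\infty}^{\infty} - 2 e^{- \frac{x^{2}}{2}} \cos{\left(b x \right)} \, dx$.

Differentiating under the integral sign,
$$I'(b) = \int_{-\infty}^{\infty} 2 x e^{- \frac{x^{2}}{2}} \sin{\left(b x \right)} \, dx.$$

Integrate $\int_{-\infty}^{\infty} x \sin(b x)\, e^{- \frac{x^{2}}{2}}\, dx$ by parts with $u = \sin(b x)$ and $dv = x\, e^{- \frac{x^{2}}{2}}\, dx$, giving $v = - e^{- \frac{x^{2}}{2}}$. The boundary term vanishes and
$$\int_{-\infty}^{\infty} x \sin(b x)\, e^{- \frac{x^{2}}{2}}\, dx = b \int_{-\infty}^{\infty} \cos(b x)\, e^{- \frac{x^{2}}{2}}\, dx,$$
so $I'(b) = - b\, I(b)$.

This is a separable first-order ODE; solving with the initial condition $I(0) = \int_{-\infty}^{\infty} - 2 e^{- \frac{x^{2}}{2}}\,dx = - 2 \sqrt{2} \sqrt{\pi}$ gives
$$I(b) = - 2 \sqrt{2} \sqrt{\pi} e^{- \frac{b^{2}}{2}}.$$

Setting $b = \frac{1}{6}$:
$$I = - \frac{2 \sqrt{2} \sqrt{\pi}}{e^{\frac{1}{72}}}.$$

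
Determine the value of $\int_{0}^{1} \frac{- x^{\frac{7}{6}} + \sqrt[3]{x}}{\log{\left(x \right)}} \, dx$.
$\log{\left(\frac{8}{13} \right)}$

Replace the exponent $\frac{1}{3}$ by a parameter $a$: let $I(a) = \int_{0}^{1} \frac{- x^{\frac{7}{6}} + x^{a}}{\log{\left(x \right)}} \, dx$.

Since $\dfrac{\partial}{\partial a}\,x^{a} = x^{a} \ln x$, the $\ln x$ in the denominator cancels and
$$\frac{dI}{da} = \int_{0}^{1} x^{a} \, dx = \left[\frac{x^{a+1}}{a+1}\right]_0^1 = \frac{1}{a + 1}.$$

Integrating with respect to $a$ gives $I(a) = \log{\left(\frac{6 a}{13} + \frac{6}{13} \right)} + C$.

At $a = \frac{7}{6}$ the integrand is identically $0$, so $I(\frac{7}{6}) = 0$. The closed form gives $0$, hence $C = 0$.

Setting $a = \frac{1}{3}$:
$$I = \log{\left(\frac{8}{13} \right)}.$$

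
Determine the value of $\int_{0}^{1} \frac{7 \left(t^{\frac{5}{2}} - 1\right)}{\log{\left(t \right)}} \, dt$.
$\log{\left(\frac{823543}{128} \right)}$

Consider the one-parameter family: let $I(a) = \int_{0}^{1} \frac{7 \left(t^{a} - 1\right)}{\log{\left(t \right)}} \, dt$.

Since $\dfrac{\partial}{\partial a}\,t^{a} = t^{a} \ln t$, the $\ln t$ in the denominator cancels and
$$\frac{dI}{da} = \int_{0}^{1} 7 t^{a} \, dt = 7 \left[\frac{t^{a+1}}{a+1}\right]_0^1 = \frac{7}{a + 1}.$$

Integrating with respect to $a$ gives $I(a) = 7 \log{\left(a + 1 \right)} + C$.

At $a = 0$ the integrand is identically $0$, so $I(0) = 0$. The closed form gives $0$, hence $C = 0$.

Setting $a = \frac{5}{2}$:
$$I = \log{\left(\frac{823543}{128} \right)}.$$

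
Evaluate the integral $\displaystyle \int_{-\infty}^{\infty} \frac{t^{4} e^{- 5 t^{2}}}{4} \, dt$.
$\frac{3 \sqrt{5} \sqrt{\pi}}{2000}$

Consider the simpler parametrised integral
$$J(a) = \int_{-\infty}^{\infty} \frac{e^{- a t^{2}}}{4} \, dt = \frac{\sqrt{\pi}}{4 \sqrt{a}}.$$

Differentiating under the integral sign brings down a factor of $(-t^2)$:
$$\frac{dJ}{da} = \int_{-\infty}^{\infty} - \frac{t^{2} e^{- a t^{2}}}{4} \, dt = - \frac{\sqrt{\pi}}{8 a^{\frac{3}{2}}}.$$

Repeating twice in total — each differentiation brings down another $(-t^2)$ — gives
$$\frac{d^{2}J}{da^{2}} = \int_{-\infty}^{\infty} \frac{t^{4} e^{- a t^{2}}}{4} \, dt = \frac{3 \sqrt{\pi}}{16 a^{\frac{5}{2}}},$$
and the integrand here is exactly the target integrand, so $I = \frac{3 \sqrt{\pi}}{16 a^{\frac{5}{2}}}$.

Setting $a = 5$:
$$I = \frac{3 \sqrt{5} \sqrt{\pi}}{2000}.$$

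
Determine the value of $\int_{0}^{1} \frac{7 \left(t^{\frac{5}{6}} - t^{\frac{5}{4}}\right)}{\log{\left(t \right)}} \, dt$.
$- \log{\left(\frac{10460353203}{2494357888} \right)}$

Introduce a parameter $a$ in the exponent: let $I(a) = \int_{0}^{1} \frac{7 \left(t^{\frac{5}{6}} - t^{a}\right)}{\log{\left(t \right)}} \, dt$.

Since $\dfrac{\partial}{\partial a}\,t^{a} = t^{a} \ln t$, the $\ln t$ in the denominator cancels and
$$\frac{dI}{da} = \int_{0}^{1} -7 t^{a} \, dt = -7 \left[\frac{t^{a+1}}{a+1}\right]_0^1 = - \frac{7}{a + 1}.$$

Integrating with respect to $a$ gives $I(a) = - \log{\left(\frac{279936 \left(a + 1\right)^{7}}{19487171} \right)} + C$.

At $a = \frac{5}{6}$ the integrand is identically $0$, so $I(\frac{5}{6}) = 0$. The closed form gives $0$, hence $C = 0$.

Setting $a = \frac{5}{4}$:
$$I = - \log{\left(\frac{10460353203}{2494357888} \right)}.$$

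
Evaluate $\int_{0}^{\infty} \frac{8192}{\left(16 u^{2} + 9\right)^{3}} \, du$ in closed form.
$\frac{128 \pi}{81}$

Recall the elementary integral
$$J(a) = \int_{0}^{\infty} \frac{2}{a^{2} + u^{2}} \, du = \frac{\pi}{a}.$$

Differentiating under the integral sign with respect to $a$,
$$\frac{dJ}{da} = \int_{0}^{\infty} - \frac{4 a}{\left(a^{2} + u^{2}\right)^{2}} \, du = - \frac{\pi}{a^{2}},$$
so $\int_{0}^{\infty} \frac{2}{\left(a^{2} + u^{2}\right)^{2}} \, du = \frac{\pi}{2 a^{3}}$.

Repeating — each differentiation of $1/(u^2+a^2)^j$ produces $-2ja/(u^2+a^2)^{j+1}$ — and dividing through by $-2ja$ at each step yields, after $2$ differentiations in total,
$$\int_{0}^{\infty} \frac{2}{\left(a^{2} + u^{2}\right)^{3}} \, du = \frac{3 \pi}{8 a^{5}}.$$

Setting $a = \frac{3}{4}$:
$$I = \frac{128 \pi}{81}.$$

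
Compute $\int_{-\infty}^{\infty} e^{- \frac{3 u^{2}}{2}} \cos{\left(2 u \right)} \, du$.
$\frac{\sqrt{6} \sqrt{\pi}}{3 e^{\frac{2}{3}}}$

Let $b$ denote the cosine frequency and define $I(b) = \int_{-\infty}^{\infty} e^{- \frac{3 u^{2}}{2}} \cos{\left(b u \right)} \, du$.

Differentiating under the integral sign,
$$I'(b) = \int_{-\infty}^{\infty} - u e^{- \frac{3 u^{2}}{2}} \sin{\left(b u \right)} \, du.$$

Integrate $\int_{-\infty}^{\infty} u \sin(b u)\, e^{- \frac{3 u^{2}}{2}}\, du$ by parts with $w = \sin(b u)$ and $dv = u\, e^{- \frac{3 u^{2}}{2}}\, du$, giving $v = - \frac{e^{- \frac{3 u^{2}}{2}}}{3}$. The boundary term vanishes and
$$\int_{-\infty}^{\infty} u \sin(b u)\, e^{- \frac{3 u^{2}}{2}}\, du = \frac{b}{3} \int_{-\infty}^{\infty} \cos(b u)\, e^{- \frac{3 u^{2}}{2}}\, du,$$
so $I'(b) = - \frac{b}{3}\, I(b)$.

This is a separable first-order ODE; solving with the initial condition $I(0) = \int_{-\infty}^{\infty} e^{- \frac{3 u^{2}}{2}}\,du = \frac{\sqrt{6} \sqrt{\pi}}{3}$ gives
$$I(b) = \frac{\sqrt{6} \sqrt{\pi} e^{- \frac{b^{2}}{6}}}{3}.$$

Setting $b = 2$:
$$I = \frac{\sqrt{6} \sqrt{\pi}}{3 e^{\frac{2}{3}}}.$$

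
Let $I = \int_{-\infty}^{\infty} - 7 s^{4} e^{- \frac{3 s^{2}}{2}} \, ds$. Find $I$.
$- \frac{7 \sqrt{6} \sqrt{\pi}}{9}$

Consider the simpler parametrised integral
$$J(a) = \int_{-\infty}^{\infty} - 7 e^{- a s^{2}} \, ds = - \frac{7 \sqrt{\pi}}{\sqrt{a}}.$$

Differentiating under the integral sign brings down a factor of $(-s^2)$:
$$\frac{dJ}{da} = \int_{-\infty}^{\infty} 7 s^{2} e^{- a s^{2}} \, ds = \frac{7 \sqrt{\pi}}{2 a^{\frac{3}{2}}}.$$

Repeating twice in total — each differentiation brings down another $(-s^2)$ — gives
$$\frac{d^{2}J}{da^{2}} = \int_{-\infty}^{\infty} - 7 s^{4} e^{- a s^{2}} \, ds = - \frac{21 \sqrt{\pi}}{4 a^{\frac{5}{2}}},$$
and the integrand here is exactly the target integrand, so $I = - \frac{21 \sqrt{\pi}}{4 a^{\frac{5}{2}}}$.

Setting $a = \frac{3}{2}$:
$$I = - \frac{7 \sqrt{6} \sqrt{\pi}}{9}.$$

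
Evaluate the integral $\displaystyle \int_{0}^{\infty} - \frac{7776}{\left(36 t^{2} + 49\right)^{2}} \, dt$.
$- \frac{324 \pi}{343}$

Recall the elementary integral
$$J(a) = \int_{0}^{\infty} - \frac{6}{a^{2} + t^{2}} \, dt = - \frac{3 \pi}{a}.$$

Differentiating under the integral sign with respect to $a$,
$$\frac{dJ}{da} = \int_{0}^{\infty} \frac{12 a}{\left(a^{2} + t^{2}\right)^{2}} \, dt = \frac{3 \pi}{a^{2}},$$
so $\int_{0}^{\infty} - \frac{6}{\left(a^{2} + t^{2}\right)^{2}} \, dt = - \frac{3 \pi}{2 a^{3}}$.

Setting $a = \frac{7}{6}$:
$$I = - \frac{324 \pi}{343}.$$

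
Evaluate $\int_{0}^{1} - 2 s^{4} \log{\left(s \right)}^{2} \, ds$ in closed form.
$- \frac{4}{125}$

Begin with the known integral
$$J(a) = \int_{0}^{1} - 2 s^{a} \, ds = - \frac{2}{a + 1}.$$

Differentiating under the integral sign brings down a factor of $\ln s$:
$$\frac{dJ}{da} = \int_{0}^{1} - 2 s^{a} \log{\left(s \right)} \, ds = \frac{2}{\left(a + 1\right)^{2}}.$$

Repeating twice in total — each differentiation brings down another $\ln s$ — gives
$$\frac{d^{2}J}{da^{2}} = \int_{0}^{1} - 2 s^{a} \log{\left(s \right)}^{2} \, ds = - \frac{4}{\left(a + 1\right)^{3}},$$
and the integrand here is exactly the target integrand, so $I = - \frac{4}{\left(a + 1\right)^{3}}$.

Setting $a = 4$:
$$I = - \frac{4}{125}.$$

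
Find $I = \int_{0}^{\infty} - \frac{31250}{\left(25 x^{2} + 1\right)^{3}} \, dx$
$- \frac{9375 \pi}{8}$

Recall the elementary integral
$$J(a) = \int_{0}^{\infty} - \frac{2}{a^{2} + x^{2}} \, dx = - \frac{\pi}{a}.$$

Differentiating under the integral sign with respect to $a$,
$$\frac{dJ}{da} = \int_{0}^{\infty} \frac{4 a}{\left(a^{2} + x^{2}\right)^{2}} \, dx = \frac{\pi}{a^{2}},$$
so $\int_{0}^{\infty} - \frac{2}{\left(a^{2} + x^{2}\right)^{2}} \, dx = - \frac{\pi}{2 a^{3}}$.

Repeating — each differentiation of $1/(x^2+a^2)^j$ produces $-2ja/(x^2+a^2)^{j+1}$ — and dividing through by $-2ja$ at each step yields, after $2$ differentiations in total,
$$\int_{0}^{\infty} - \frac{2}{\left(a^{2} + x^{2}\right)^{3}} \, dx = - \frac{3 \pi}{8 a^{5}}.$$

Setting $a = \frac{1}{5}$:
$$I = - \frac{9375 \pi}{8}.$$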